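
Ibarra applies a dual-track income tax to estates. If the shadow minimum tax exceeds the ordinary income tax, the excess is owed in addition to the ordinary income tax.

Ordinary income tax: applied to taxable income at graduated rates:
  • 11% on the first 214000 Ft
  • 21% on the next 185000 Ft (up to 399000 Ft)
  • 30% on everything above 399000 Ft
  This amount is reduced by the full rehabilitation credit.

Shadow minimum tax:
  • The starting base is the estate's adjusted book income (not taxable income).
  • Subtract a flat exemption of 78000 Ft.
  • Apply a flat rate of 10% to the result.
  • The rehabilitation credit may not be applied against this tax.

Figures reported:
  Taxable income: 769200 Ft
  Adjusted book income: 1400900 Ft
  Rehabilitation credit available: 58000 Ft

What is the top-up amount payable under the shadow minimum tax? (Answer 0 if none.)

16840 Ft

Shadow minimum tax:
  Base (adjusted book income): 1400900 Ft
  Less exemption 78000 Ft → base 1322900 Ft
  1322900 Ft × 10% = 132290 Ft

Ordinary income tax:
  214000 Ft × 11% = 23540 Ft
  185000 Ft × 21% = 38850 Ft
  370200 Ft × 30% = 111060 Ft
  → 173450 Ft
  Less rehabilitation credit 58000 Ft → 115450 Ft

Excess of shadow minimum tax over ordinary income tax: 132290 Ft − 115450 Ft = 16840 Ft.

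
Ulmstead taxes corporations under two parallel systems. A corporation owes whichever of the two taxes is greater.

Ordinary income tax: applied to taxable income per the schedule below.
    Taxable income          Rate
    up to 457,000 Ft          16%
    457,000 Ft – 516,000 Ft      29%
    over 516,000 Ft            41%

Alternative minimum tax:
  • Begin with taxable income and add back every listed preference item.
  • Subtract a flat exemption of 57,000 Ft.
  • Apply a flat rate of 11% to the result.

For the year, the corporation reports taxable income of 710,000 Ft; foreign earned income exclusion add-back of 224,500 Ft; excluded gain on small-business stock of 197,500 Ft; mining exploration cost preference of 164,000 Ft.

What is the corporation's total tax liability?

169,770 Ft

Ordinary income tax:
  457,000 Ft × 16% = 73,120 Ft
  59,000 Ft × 29% = 17,110 Ft
  194,000 Ft × 41% = 79,540 Ft
  → 169,770 Ft

Alternative minimum tax:
  Adjusted income: 710,000 Ft + 224,500 Ft + 197,500 Ft + 164,000 Ft = 1,296,000 Ft
  Less exemption 57,000 Ft → base 1,239,000 Ft
  1,239,000 Ft × 11% = 136,290 Ft

169,770 Ft > 136,290 Ft, so the ordinary income tax governs.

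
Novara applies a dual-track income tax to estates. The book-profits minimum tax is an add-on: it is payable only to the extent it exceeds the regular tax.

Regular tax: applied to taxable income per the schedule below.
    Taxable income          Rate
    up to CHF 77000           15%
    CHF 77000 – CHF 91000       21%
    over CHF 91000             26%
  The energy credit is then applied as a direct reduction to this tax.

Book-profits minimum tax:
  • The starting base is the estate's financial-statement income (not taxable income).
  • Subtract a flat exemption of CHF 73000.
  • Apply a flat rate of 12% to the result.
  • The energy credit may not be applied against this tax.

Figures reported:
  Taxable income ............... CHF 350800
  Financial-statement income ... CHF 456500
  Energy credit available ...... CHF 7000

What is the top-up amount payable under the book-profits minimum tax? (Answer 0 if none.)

CHF 0

Regular tax:
  CHF 77000 × 15% = CHF 11550
  CHF 14000 × 21% = CHF 2940
  CHF 259800 × 26% = CHF 67548
  → CHF 82038
  Less energy credit CHF 7000 → CHF 75038

Book-profits minimum tax:
  Base (financial-statement income): CHF 456500
  Less exemption CHF 73000 → base CHF 383500
  CHF 383500 × 12% = CHF 46020

CHF 46020 ≤ CHF 75038, so no add-on is due.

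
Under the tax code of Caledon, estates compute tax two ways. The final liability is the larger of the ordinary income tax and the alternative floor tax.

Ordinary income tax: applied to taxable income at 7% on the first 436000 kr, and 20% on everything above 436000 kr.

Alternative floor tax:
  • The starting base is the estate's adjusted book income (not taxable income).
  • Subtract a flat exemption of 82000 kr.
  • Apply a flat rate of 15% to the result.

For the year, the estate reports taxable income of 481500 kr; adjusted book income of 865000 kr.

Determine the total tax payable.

117450 kr

Alternative floor tax:
  Base (adjusted book income): 865000 kr
  Less exemption 82000 kr → base 783000 kr
  783000 kr × 15% = 117450 kr

Ordinary income tax:
  436000 kr × 7% = 30520 kr
  45500 kr × 20% = 9100 kr
  → 39620 kr

117450 kr > 39620 kr, so the alternative floor tax is the binding amount.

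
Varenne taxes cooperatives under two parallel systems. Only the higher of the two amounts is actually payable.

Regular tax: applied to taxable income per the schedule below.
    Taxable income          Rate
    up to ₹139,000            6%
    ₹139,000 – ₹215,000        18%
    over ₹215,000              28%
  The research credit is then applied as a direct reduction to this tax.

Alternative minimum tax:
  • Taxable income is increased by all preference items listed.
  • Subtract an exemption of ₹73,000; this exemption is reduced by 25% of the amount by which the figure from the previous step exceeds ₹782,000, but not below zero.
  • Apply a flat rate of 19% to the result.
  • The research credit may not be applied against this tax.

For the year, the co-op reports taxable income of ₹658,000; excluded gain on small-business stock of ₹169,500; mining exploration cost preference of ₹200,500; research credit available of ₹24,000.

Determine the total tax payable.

₹193,135

Regular tax:
  ₹139,000 × 6% = ₹8,340
  ₹76,000 × 18% = ₹13,680
  ₹443,000 × 28% = ₹124,040
  → ₹146,060
  Less research credit ₹24,000 → ₹122,060

Alternative minimum tax:
  Adjusted income: ₹658,000 + ₹169,500 + ₹200,500 = ₹1,028,000
  Exemption: ₹73,000 − 25% × (₹1,028,000 − ₹782,000) = ₹73,000 − ₹61,500 = ₹11,500
  Base: ₹1,028,000 − ₹11,500 = ₹1,016,500
  ₹1,016,500 × 19% = ₹193,135

₹193,135 > ₹122,060, so the alternative minimum tax is the binding amount.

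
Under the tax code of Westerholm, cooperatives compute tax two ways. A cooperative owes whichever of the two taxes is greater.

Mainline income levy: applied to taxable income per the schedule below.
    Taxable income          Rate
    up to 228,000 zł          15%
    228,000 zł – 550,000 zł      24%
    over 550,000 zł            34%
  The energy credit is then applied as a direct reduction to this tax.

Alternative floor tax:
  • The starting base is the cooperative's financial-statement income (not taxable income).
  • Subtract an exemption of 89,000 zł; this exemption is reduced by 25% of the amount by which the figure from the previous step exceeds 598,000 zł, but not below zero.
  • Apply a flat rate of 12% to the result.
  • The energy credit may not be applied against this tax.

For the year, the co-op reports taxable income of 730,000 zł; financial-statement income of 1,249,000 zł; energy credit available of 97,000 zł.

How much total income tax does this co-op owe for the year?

Alternative floor tax:
  Base (financial-statement income): 1,249,000 zł
  Exemption: 25% × (1,249,000 zł − 598,000 zł) = 162,750 zł ≥ 89,000 zł, so the exemption is fully phased out
  Base: 1,249,000 zł − 0 zł = 1,249,000 zł
  1,249,000 zł × 12% = 149,880 zł

Mainline income levy:
  228,000 zł × 15% = 34,200 zł
  322,000 zł × 24% = 77,280 zł
  180,000 zł × 34% = 61,200 zł
  → 172,680 zł
  Less energy credit 97,000 zł → 75,680 zł

149,880 zł > 75,680 zł, so the alternative floor tax is the binding amount.

149,880 zł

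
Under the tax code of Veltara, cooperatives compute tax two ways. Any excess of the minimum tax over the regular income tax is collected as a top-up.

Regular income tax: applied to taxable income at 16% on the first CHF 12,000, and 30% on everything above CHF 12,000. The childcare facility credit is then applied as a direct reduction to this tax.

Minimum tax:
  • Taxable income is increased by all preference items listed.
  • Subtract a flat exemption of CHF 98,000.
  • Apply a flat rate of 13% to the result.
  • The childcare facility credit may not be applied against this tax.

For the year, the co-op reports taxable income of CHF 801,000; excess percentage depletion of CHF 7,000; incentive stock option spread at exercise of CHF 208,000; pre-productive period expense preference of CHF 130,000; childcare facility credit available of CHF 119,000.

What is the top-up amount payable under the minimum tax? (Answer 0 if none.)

CHF 16,620

Minimum tax:
  Adjusted income: CHF 801,000 + CHF 7,000 + CHF 208,000 + CHF 130,000 = CHF 1,146,000
  Less exemption CHF 98,000 → base CHF 1,048,000
  CHF 1,048,000 × 13% = CHF 136,240

Regular income tax:
  CHF 12,000 × 16% = CHF 1,920
  CHF 789,000 × 30% = CHF 236,700
  → CHF 238,620
  Less childcare facility credit CHF 119,000 → CHF 119,620

Excess of minimum tax over regular income tax: CHF 136,240 − CHF 119,620 = CHF 16,620.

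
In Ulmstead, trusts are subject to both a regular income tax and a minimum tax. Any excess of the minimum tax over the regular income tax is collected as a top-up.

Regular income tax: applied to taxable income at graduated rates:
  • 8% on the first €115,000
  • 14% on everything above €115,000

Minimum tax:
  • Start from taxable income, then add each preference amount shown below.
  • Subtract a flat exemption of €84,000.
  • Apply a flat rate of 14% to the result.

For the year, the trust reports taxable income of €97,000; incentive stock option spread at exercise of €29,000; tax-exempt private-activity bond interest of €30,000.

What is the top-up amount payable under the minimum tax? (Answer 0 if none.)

€2,320

Regular income tax:
  €97,000 × 8% = €7,760

Minimum tax:
  Adjusted income: €97,000 + €29,000 + €30,000 = €156,000
  Less exemption €84,000 → base €72,000
  €72,000 × 14% = €10,080

Excess of minimum tax over regular income tax: €10,080 − €7,760 = €2,320.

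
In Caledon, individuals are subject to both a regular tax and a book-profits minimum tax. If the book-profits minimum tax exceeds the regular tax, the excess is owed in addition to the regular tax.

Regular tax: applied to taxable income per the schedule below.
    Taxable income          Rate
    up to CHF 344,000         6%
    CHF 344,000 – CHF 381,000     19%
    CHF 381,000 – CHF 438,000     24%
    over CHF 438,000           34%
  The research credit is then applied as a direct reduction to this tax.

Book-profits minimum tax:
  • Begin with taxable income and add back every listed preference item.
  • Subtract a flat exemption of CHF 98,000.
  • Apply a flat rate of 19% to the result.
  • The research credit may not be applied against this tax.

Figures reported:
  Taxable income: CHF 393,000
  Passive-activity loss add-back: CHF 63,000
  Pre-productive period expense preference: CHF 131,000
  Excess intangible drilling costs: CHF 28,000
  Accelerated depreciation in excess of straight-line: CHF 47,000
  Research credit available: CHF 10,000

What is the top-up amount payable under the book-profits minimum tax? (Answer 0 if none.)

CHF 86,610

Regular tax:
  CHF 344,000 × 6% = CHF 20,640
  CHF 37,000 × 19% = CHF 7,030
  CHF 12,000 × 24% = CHF 2,880
  → CHF 30,550
  Less research credit CHF 10,000 → CHF 20,550

Book-profits minimum tax:
  Adjusted income: CHF 393,000 + CHF 63,000 + CHF 131,000 + CHF 28,000 + CHF 47,000 = CHF 662,000
  Less exemption CHF 98,000 → base CHF 564,000
  CHF 564,000 × 19% = CHF 107,160

Excess of book-profits minimum tax over regular tax: CHF 107,160 − CHF 20,550 = CHF 86,610.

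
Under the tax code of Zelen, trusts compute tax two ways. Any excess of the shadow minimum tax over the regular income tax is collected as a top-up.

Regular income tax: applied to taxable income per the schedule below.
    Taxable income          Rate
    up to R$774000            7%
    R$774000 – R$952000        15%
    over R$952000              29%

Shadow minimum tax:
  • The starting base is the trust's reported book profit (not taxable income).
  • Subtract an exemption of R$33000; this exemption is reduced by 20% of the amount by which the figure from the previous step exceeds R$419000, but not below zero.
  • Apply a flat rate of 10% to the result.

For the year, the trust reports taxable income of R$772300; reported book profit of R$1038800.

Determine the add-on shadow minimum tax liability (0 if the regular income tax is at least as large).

R$49819

Shadow minimum tax:
  Base (reported book profit): R$1038800
  Exemption: 20% × (R$1038800 − R$419000) = R$123960 ≥ R$33000, so the exemption is fully phased out
  Base: R$1038800 − R$0 = R$1038800
  R$1038800 × 10% = R$103880

Regular income tax:
  R$772300 × 7% = R$54061

Excess of shadow minimum tax over regular income tax: R$103880 − R$54061 = R$49819.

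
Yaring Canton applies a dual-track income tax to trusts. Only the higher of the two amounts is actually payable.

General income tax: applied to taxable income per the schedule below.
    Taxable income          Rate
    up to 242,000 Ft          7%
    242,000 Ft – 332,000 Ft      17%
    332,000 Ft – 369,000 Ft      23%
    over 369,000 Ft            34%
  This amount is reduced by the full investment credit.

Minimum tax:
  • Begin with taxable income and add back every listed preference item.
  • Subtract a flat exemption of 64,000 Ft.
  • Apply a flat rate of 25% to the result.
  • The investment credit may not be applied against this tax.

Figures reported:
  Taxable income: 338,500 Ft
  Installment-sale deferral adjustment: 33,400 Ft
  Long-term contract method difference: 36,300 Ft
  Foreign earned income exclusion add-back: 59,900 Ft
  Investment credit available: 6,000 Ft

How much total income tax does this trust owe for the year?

Minimum tax:
  Adjusted income: 338,500 Ft + 33,400 Ft + 36,300 Ft + 59,900 Ft = 468,100 Ft
  Less exemption 64,000 Ft → base 404,100 Ft
  404,100 Ft × 25% = 101,025 Ft

General income tax:
  242,000 Ft × 7% = 16,940 Ft
  90,000 Ft × 17% = 15,300 Ft
  6,500 Ft × 23% = 1,495 Ft
  → 33,735 Ft
  Less investment credit 6,000 Ft → 27,735 Ft

101,025 Ft > 27,735 Ft, so the minimum tax is the binding amount.

101,025 Ft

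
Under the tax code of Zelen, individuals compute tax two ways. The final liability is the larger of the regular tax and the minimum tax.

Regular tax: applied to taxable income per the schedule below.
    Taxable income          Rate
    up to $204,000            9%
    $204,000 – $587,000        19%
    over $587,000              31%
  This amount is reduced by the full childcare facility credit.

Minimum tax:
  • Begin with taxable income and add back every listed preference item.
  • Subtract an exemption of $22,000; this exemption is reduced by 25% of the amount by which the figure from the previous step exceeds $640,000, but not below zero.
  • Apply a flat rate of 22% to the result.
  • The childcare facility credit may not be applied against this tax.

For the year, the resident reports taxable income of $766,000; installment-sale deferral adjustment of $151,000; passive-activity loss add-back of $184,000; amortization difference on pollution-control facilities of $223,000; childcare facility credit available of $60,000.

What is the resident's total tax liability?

Minimum tax:
  Adjusted income: $766,000 + $151,000 + $184,000 + $223,000 = $1,324,000
  Exemption: 25% × ($1,324,000 − $640,000) = $171,000 ≥ $22,000, so the exemption is fully phased out
  Base: $1,324,000 − $0 = $1,324,000
  $1,324,000 × 22% = $291,280

Regular tax:
  $204,000 × 9% = $18,360
  $383,000 × 19% = $72,770
  $179,000 × 31% = $55,490
  → $146,620
  Less childcare facility credit $60,000 → $86,620

$291,280 > $86,620, so the minimum tax is the binding amount.

$291,280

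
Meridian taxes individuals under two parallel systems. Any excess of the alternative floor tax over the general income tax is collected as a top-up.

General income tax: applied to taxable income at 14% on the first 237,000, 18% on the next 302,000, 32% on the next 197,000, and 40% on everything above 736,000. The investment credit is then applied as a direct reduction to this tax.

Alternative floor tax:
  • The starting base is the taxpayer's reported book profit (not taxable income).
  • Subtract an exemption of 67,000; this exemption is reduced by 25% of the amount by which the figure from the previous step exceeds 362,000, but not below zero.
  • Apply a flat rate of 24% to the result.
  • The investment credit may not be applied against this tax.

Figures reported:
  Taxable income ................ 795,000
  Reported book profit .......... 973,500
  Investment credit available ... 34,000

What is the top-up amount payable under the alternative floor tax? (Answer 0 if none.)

93,460

General income tax:
  237,000 × 14% = 33,180
  302,000 × 18% = 54,360
  197,000 × 32% = 63,040
  59,000 × 40% = 23,600
  → 174,180
  Less investment credit 34,000 → 140,180

Alternative floor tax:
  Base (reported book profit): 973,500
  Exemption: 25% × (973,500 − 362,000) = 152,875 ≥ 67,000, so the exemption is fully phased out
  Base: 973,500 − 0 = 973,500
  973,500 × 24% = 233,640

Excess of alternative floor tax over general income tax: 233,640 − 140,180 = 93,460.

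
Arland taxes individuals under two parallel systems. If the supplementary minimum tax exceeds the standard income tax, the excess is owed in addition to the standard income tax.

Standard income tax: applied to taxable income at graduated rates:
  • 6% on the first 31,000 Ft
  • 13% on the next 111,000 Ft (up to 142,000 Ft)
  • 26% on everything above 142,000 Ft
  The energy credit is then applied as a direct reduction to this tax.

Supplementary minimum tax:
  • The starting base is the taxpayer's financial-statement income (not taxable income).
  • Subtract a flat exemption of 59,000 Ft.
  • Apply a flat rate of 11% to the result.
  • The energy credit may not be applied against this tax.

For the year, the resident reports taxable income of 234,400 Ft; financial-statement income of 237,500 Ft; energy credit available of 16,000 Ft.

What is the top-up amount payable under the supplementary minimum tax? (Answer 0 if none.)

0 Ft

Supplementary minimum tax:
  Base (financial-statement income): 237,500 Ft
  Less exemption 59,000 Ft → base 178,500 Ft
  178,500 Ft × 11% = 19,635 Ft

Standard income tax:
  31,000 Ft × 6% = 1,860 Ft
  111,000 Ft × 13% = 14,430 Ft
  92,400 Ft × 26% = 24,024 Ft
  → 40,314 Ft
  Less energy credit 16,000 Ft → 24,314 Ft

19,635 Ft ≤ 24,314 Ft, so no add-on is due.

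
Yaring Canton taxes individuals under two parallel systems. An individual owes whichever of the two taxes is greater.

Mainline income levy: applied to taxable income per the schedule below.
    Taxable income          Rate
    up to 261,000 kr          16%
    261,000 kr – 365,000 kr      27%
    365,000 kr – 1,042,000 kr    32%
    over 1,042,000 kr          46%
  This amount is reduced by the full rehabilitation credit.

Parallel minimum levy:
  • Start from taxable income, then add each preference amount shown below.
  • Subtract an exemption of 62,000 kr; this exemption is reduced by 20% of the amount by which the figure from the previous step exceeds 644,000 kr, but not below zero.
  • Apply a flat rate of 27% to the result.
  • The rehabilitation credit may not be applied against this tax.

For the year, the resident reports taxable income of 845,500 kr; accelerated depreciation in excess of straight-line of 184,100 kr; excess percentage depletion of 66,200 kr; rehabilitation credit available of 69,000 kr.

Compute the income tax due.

Mainline income levy:
  261,000 kr × 16% = 41,760 kr
  104,000 kr × 27% = 28,080 kr
  480,500 kr × 32% = 153,760 kr
  → 223,600 kr
  Less rehabilitation credit 69,000 kr → 154,600 kr

Parallel minimum levy:
  Adjusted income: 845,500 kr + 184,100 kr + 66,200 kr = 1,095,800 kr
  Exemption: 20% × (1,095,800 kr − 644,000 kr) = 90,360 kr ≥ 62,000 kr, so the exemption is fully phased out
  Base: 1,095,800 kr − 0 kr = 1,095,800 kr
  1,095,800 kr × 27% = 295,866 kr

295,866 kr > 154,600 kr, so the parallel minimum levy is the binding amount.

295,866 kr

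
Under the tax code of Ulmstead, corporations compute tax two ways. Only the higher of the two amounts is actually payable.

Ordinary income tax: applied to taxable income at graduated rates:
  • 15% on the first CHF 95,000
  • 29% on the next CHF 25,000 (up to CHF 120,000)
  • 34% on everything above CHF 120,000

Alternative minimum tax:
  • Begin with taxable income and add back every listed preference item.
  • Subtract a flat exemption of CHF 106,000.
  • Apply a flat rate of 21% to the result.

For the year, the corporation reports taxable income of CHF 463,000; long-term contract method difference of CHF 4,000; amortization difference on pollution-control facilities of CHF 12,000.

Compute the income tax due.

CHF 138,120

Ordinary income tax:
  CHF 95,000 × 15% = CHF 14,250
  CHF 25,000 × 29% = CHF 7,250
  CHF 343,000 × 34% = CHF 116,620
  → CHF 138,120

Alternative minimum tax:
  Adjusted income: CHF 463,000 + CHF 4,000 + CHF 12,000 = CHF 479,000
  Less exemption CHF 106,000 → base CHF 373,000
  CHF 373,000 × 21% = CHF 78,330

CHF 138,120 > CHF 78,330, so the ordinary income tax governs.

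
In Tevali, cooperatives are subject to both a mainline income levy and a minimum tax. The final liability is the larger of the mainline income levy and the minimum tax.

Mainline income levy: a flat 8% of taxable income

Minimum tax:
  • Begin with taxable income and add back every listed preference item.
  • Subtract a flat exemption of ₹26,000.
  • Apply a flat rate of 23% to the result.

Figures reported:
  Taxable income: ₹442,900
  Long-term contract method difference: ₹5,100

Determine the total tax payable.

Minimum tax:
  Adjusted income: ₹442,900 + ₹5,100 = ₹448,000
  Less exemption ₹26,000 → base ₹422,000
  ₹422,000 × 23% = ₹97,060

Mainline income levy:
  ₹442,900 × 8% = ₹35,432

₹97,060 > ₹35,432, so the minimum tax is the binding amount.

₹97,060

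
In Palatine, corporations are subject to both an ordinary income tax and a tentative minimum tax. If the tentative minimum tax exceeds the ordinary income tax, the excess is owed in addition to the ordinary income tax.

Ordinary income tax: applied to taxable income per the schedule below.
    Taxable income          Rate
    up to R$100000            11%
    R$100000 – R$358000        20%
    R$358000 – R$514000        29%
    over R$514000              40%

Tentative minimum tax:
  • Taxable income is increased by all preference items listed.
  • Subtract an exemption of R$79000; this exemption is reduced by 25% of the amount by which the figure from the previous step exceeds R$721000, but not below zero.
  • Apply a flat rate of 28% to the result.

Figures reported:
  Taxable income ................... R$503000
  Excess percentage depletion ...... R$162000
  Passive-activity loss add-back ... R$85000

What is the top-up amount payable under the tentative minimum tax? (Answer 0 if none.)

Ordinary income tax:
  R$100000 × 11% = R$11000
  R$258000 × 20% = R$51600
  R$145000 × 29% = R$42050
  → R$104650

Tentative minimum tax:
  Adjusted income: R$503000 + R$162000 + R$85000 = R$750000
  Exemption: R$79000 − 25% × (R$750000 − R$721000) = R$79000 − R$7250 = R$71750
  Base: R$750000 − R$71750 = R$678250
  R$678250 × 28% = R$189910

Excess of tentative minimum tax over ordinary income tax: R$189910 − R$104650 = R$85260.

R$85260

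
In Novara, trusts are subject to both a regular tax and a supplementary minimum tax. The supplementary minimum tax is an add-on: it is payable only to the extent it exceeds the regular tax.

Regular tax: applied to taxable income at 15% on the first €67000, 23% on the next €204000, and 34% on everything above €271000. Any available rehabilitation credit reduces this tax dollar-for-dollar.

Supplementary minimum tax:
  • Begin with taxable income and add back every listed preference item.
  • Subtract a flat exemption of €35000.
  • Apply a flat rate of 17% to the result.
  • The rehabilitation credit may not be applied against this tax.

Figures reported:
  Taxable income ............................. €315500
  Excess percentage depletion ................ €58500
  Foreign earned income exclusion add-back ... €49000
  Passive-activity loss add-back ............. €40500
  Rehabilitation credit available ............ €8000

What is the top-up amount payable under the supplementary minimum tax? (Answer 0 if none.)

Supplementary minimum tax:
  Adjusted income: €315500 + €58500 + €49000 + €40500 = €463500
  Less exemption €35000 → base €428500
  €428500 × 17% = €72845

Regular tax:
  €67000 × 15% = €10050
  €204000 × 23% = €46920
  €44500 × 34% = €15130
  → €72100
  Less rehabilitation credit €8000 → €64100

Excess of supplementary minimum tax over regular tax: €72845 − €64100 = €8745.

€8745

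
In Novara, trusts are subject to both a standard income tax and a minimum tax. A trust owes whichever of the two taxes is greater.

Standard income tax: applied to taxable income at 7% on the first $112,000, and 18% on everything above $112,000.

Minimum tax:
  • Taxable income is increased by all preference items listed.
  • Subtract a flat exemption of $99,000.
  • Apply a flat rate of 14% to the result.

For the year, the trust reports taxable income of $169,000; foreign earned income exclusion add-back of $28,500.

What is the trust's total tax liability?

Standard income tax:
  $112,000 × 7% = $7,840
  $57,000 × 18% = $10,260
  → $18,100

Minimum tax:
  Adjusted income: $169,000 + $28,500 = $197,500
  Less exemption $99,000 → base $98,500
  $98,500 × 14% = $13,790

$18,100 > $13,790, so the standard income tax governs.

$18,100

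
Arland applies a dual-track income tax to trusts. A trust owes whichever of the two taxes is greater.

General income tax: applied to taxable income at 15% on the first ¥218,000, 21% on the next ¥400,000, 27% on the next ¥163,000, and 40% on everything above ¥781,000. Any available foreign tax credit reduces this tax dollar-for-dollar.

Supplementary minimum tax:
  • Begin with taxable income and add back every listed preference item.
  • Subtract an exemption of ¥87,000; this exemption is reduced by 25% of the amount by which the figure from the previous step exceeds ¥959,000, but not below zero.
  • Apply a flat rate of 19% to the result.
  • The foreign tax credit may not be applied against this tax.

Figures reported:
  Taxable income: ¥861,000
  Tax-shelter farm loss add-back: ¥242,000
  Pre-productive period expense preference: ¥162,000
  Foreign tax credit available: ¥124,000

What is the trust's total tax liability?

¥238,355

Supplementary minimum tax:
  Adjusted income: ¥861,000 + ¥242,000 + ¥162,000 = ¥1,265,000
  Exemption: ¥87,000 − 25% × (¥1,265,000 − ¥959,000) = ¥87,000 − ¥76,500 = ¥10,500
  Base: ¥1,265,000 − ¥10,500 = ¥1,254,500
  ¥1,254,500 × 19% = ¥238,355

General income tax:
  ¥218,000 × 15% = ¥32,700
  ¥400,000 × 21% = ¥84,000
  ¥163,000 × 27% = ¥44,010
  ¥80,000 × 40% = ¥32,000
  → ¥192,710
  Less foreign tax credit ¥124,000 → ¥68,710

¥238,355 > ¥68,710, so the supplementary minimum tax is the binding amount.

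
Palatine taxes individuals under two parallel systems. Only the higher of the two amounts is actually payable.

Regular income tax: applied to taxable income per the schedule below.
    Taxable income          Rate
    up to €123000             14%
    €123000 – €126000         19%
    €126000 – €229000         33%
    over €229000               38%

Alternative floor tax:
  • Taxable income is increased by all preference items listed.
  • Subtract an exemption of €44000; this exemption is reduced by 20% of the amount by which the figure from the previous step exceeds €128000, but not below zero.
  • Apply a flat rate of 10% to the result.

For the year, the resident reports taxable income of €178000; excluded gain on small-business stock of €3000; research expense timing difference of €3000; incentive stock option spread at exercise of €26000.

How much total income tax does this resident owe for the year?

€34950

Alternative floor tax:
  Adjusted income: €178000 + €3000 + €3000 + €26000 = €210000
  Exemption: €44000 − 20% × (€210000 − €128000) = €44000 − €16400 = €27600
  Base: €210000 − €27600 = €182400
  €182400 × 10% = €18240

Regular income tax:
  €123000 × 14% = €17220
  €3000 × 19% = €570
  €52000 × 33% = €17160
  → €34950

€34950 > €18240, so the regular income tax governs.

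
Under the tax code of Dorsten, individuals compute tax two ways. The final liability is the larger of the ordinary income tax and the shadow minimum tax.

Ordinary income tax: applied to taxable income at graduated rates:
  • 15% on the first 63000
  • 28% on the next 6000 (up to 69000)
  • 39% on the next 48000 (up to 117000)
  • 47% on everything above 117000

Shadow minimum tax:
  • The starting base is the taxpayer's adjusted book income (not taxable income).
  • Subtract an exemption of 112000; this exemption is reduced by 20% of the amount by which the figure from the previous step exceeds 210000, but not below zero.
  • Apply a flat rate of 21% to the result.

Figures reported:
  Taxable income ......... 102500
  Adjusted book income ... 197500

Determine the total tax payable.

24195

Shadow minimum tax:
  Base (adjusted book income): 197500
  Exemption: 197500 ≤ 210000, so full 112000 applies
  Base: 197500 − 112000 = 85500
  85500 × 21% = 17955

Ordinary income tax:
  63000 × 15% = 9450
  6000 × 28% = 1680
  33500 × 39% = 13065
  → 24195

24195 > 17955, so the ordinary income tax governs.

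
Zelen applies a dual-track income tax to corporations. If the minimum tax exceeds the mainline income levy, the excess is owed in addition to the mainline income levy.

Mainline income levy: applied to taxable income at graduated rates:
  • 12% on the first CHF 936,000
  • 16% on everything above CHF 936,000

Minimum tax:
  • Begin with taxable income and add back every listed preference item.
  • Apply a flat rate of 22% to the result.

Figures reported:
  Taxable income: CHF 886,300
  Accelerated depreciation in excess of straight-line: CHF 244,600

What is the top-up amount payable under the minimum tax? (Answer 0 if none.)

CHF 142,442

Mainline income levy:
  CHF 886,300 × 12% = CHF 106,356

Minimum tax:
  Adjusted income: CHF 886,300 + CHF 244,600 = CHF 1,130,900
  CHF 1,130,900 × 22% = CHF 248,798

Excess of minimum tax over mainline income levy: CHF 248,798 − CHF 106,356 = CHF 142,442.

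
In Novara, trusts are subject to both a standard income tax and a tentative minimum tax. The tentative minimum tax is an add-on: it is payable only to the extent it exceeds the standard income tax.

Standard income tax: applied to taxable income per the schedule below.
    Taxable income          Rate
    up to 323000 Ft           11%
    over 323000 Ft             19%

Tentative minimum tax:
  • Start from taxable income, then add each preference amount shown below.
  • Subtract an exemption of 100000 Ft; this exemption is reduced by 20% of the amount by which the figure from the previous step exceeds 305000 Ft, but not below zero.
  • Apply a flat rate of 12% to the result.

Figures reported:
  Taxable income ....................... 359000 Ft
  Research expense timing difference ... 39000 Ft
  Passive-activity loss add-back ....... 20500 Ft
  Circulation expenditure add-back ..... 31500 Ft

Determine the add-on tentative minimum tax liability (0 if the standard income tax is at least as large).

3110 Ft

Standard income tax:
  323000 Ft × 11% = 35530 Ft
  36000 Ft × 19% = 6840 Ft
  → 42370 Ft

Tentative minimum tax:
  Adjusted income: 359000 Ft + 39000 Ft + 20500 Ft + 31500 Ft = 450000 Ft
  Exemption: 100000 Ft − 20% × (450000 Ft − 305000 Ft) = 100000 Ft − 29000 Ft = 71000 Ft
  Base: 450000 Ft − 71000 Ft = 379000 Ft
  379000 Ft × 12% = 45480 Ft

Excess of tentative minimum tax over standard income tax: 45480 Ft − 42370 Ft = 3110 Ft.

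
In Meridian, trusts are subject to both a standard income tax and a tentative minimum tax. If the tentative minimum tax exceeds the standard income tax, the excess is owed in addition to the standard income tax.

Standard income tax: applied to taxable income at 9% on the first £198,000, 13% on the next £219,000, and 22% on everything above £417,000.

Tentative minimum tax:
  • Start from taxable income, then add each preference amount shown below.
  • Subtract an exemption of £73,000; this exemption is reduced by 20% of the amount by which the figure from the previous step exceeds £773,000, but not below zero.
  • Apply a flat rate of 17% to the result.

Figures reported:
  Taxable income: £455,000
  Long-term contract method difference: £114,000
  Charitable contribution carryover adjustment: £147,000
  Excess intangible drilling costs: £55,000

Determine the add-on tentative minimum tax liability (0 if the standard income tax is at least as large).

£64,010

Tentative minimum tax:
  Adjusted income: £455,000 + £114,000 + £147,000 + £55,000 = £771,000
  Exemption: £771,000 ≤ £773,000, so full £73,000 applies
  Base: £771,000 − £73,000 = £698,000
  £698,000 × 17% = £118,660

Standard income tax:
  £198,000 × 9% = £17,820
  £219,000 × 13% = £28,470
  £38,000 × 22% = £8,360
  → £54,650

Excess of tentative minimum tax over standard income tax: £118,660 − £54,650 = £64,010.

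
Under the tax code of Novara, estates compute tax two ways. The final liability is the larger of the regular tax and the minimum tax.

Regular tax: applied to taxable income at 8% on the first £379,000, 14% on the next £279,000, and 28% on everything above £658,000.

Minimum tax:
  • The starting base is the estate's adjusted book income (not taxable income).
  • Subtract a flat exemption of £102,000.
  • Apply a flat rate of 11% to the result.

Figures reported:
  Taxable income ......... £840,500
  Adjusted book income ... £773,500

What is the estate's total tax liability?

Regular tax:
  £379,000 × 8% = £30,320
  £279,000 × 14% = £39,060
  £182,500 × 28% = £51,100
  → £120,480

Minimum tax:
  Base (adjusted book income): £773,500
  Less exemption £102,000 → base £671,500
  £671,500 × 11% = £73,865

£120,480 > £73,865, so the regular tax governs.

£120,480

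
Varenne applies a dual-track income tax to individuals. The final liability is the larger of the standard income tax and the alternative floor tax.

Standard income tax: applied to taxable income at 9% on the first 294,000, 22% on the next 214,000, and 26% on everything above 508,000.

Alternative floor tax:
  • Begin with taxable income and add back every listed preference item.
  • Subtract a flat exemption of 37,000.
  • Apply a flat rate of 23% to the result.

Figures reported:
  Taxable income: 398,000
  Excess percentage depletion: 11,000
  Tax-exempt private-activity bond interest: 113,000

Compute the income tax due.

111,550

Alternative floor tax:
  Adjusted income: 398,000 + 11,000 + 113,000 = 522,000
  Less exemption 37,000 → base 485,000
  485,000 × 23% = 111,550

Standard income tax:
  294,000 × 9% = 26,460
  104,000 × 22% = 22,880
  → 49,340

111,550 > 49,340, so the alternative floor tax is the binding amount.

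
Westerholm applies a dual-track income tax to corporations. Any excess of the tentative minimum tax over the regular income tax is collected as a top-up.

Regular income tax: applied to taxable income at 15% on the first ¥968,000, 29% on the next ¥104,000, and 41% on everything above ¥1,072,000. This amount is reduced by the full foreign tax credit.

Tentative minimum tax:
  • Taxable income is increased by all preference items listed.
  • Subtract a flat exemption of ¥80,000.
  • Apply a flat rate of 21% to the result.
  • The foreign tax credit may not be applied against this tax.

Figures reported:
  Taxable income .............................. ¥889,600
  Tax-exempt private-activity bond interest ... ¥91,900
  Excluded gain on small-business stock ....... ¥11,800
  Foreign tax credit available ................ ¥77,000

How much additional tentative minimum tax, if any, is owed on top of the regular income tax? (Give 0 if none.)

Regular income tax:
  ¥889,600 × 15% = ¥133,440
  Less foreign tax credit ¥77,000 → ¥56,440

Tentative minimum tax:
  Adjusted income: ¥889,600 + ¥91,900 + ¥11,800 = ¥993,300
  Less exemption ¥80,000 → base ¥913,300
  ¥913,300 × 21% = ¥191,793

Excess of tentative minimum tax over regular income tax: ¥191,793 − ¥56,440 = ¥135,353.

¥135,353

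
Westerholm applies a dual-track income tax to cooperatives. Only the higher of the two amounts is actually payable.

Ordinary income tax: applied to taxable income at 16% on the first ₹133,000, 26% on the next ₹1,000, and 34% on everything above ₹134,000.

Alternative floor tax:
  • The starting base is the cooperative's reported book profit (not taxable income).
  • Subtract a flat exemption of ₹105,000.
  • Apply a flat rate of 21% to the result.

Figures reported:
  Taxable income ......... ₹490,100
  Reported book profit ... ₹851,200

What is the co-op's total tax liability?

₹156,702

Alternative floor tax:
  Base (reported book profit): ₹851,200
  Less exemption ₹105,000 → base ₹746,200
  ₹746,200 × 21% = ₹156,702

Ordinary income tax:
  ₹133,000 × 16% = ₹21,280
  ₹1,000 × 26% = ₹260
  ₹356,100 × 34% = ₹121,074
  → ₹142,614

₹156,702 > ₹142,614, so the alternative floor tax is the binding amount.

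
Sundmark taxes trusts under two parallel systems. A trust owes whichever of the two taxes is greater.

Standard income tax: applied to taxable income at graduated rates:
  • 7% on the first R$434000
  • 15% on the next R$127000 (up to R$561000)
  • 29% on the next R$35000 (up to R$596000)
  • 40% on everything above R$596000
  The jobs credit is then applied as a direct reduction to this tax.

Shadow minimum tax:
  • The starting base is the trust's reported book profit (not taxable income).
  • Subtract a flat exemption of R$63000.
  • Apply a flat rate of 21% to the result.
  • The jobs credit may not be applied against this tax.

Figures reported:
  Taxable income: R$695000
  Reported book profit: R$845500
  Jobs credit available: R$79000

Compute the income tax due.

Shadow minimum tax:
  Base (reported book profit): R$845500
  Less exemption R$63000 → base R$782500
  R$782500 × 21% = R$164325

Standard income tax:
  R$434000 × 7% = R$30380
  R$127000 × 15% = R$19050
  R$35000 × 29% = R$10150
  R$99000 × 40% = R$39600
  → R$99180
  Less jobs credit R$79000 → R$20180

R$164325 > R$20180, so the shadow minimum tax is the binding amount.

R$164325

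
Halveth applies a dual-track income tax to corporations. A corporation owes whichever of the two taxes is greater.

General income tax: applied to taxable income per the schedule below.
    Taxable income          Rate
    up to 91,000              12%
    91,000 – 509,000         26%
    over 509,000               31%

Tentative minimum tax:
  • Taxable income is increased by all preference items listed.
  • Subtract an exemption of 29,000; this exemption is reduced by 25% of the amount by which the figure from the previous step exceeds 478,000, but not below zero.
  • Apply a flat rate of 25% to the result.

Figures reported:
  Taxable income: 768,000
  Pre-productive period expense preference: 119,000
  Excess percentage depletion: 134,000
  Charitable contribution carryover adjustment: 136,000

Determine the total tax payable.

289,250

General income tax:
  91,000 × 12% = 10,920
  418,000 × 26% = 108,680
  259,000 × 31% = 80,290
  → 199,890

Tentative minimum tax:
  Adjusted income: 768,000 + 119,000 + 134,000 + 136,000 = 1,157,000
  Exemption: 25% × (1,157,000 − 478,000) = 169,750 ≥ 29,000, so the exemption is fully phased out
  Base: 1,157,000 − 0 = 1,157,000
  1,157,000 × 25% = 289,250

289,250 > 199,890, so the tentative minimum tax is the binding amount.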